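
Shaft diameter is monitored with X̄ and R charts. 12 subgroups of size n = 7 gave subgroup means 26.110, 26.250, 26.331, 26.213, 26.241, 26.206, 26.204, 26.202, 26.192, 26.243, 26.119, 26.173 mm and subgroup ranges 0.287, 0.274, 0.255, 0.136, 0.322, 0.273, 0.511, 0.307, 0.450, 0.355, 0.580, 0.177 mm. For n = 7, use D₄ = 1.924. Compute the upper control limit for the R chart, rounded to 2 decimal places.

0.63

R̄ = (0.287 + 0.274 + 0.255 + 0.136 + 0.322 + 0.273 + 0.511 + 0.307 + 0.450 + 0.355 + 0.580 + 0.177) / 12 = 3.9270 / 12 = 0.3272
UCL_R = D₄·R̄ = 1.924 × 0.3272 = 0.6296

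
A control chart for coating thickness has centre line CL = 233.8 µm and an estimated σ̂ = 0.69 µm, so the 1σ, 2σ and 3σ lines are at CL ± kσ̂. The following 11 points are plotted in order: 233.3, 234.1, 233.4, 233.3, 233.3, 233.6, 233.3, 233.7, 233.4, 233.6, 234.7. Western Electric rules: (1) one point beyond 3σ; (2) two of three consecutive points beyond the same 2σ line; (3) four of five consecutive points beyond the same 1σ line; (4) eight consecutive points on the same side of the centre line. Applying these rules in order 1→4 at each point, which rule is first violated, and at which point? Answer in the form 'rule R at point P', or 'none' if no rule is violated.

rule 4 at point 10

Zone of each point (C = within 1σ̂, B = 1σ̂–2σ̂, A = 2σ̂–3σ̂, * = beyond 3σ̂; sign = side of CL): 1:-C, 2:+C, 3:-C, 4:-C, 5:-C, 6:-C, 7:-C, 8:-C, 9:-C, 10:-C, 11:+B
Rule 4 (eight consecutive points on the same side of the centre line) is satisfied at point 10.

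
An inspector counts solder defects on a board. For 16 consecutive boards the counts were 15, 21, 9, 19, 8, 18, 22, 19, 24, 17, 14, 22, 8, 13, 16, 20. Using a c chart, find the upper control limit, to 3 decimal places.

c̄ = (15 + 21 + 9 + 19 + 8 + 18 + 22 + 19 + 24 + 17 + 14 + 22 + 8 + 13 + 16 + 20) / 16 = 265 / 16 = 16.5625
UCL = c̄ + 3√c̄ = 16.5625 + 3 × √16.5625 = 16.5625 + 3 × 4.0697 = 28.7716

28.772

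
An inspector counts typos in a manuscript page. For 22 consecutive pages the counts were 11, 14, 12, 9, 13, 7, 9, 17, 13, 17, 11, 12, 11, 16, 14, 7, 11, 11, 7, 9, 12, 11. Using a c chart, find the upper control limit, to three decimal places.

21.739

c̄ = (11 + 14 + 12 + 9 + 13 + 7 + 9 + 17 + 13 + 17 + 11 + 12 + 11 + 16 + 14 + 7 + 11 + 11 + 7 + 9 + 12 + 11) / 22 = 254 / 22 = 11.5455
UCL = c̄ + 3√c̄ = 11.5455 + 3 × √11.5455 = 11.5455 + 3 × 3.3979 = 21.7390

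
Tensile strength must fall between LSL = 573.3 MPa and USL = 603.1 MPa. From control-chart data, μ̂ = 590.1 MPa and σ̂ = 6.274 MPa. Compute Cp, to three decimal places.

0.792

Cp = (USL − LSL) / (6σ̂) = (603.1 − 573.3) / (6 × 6.274) = 29.8000 / 37.6440 = 0.7916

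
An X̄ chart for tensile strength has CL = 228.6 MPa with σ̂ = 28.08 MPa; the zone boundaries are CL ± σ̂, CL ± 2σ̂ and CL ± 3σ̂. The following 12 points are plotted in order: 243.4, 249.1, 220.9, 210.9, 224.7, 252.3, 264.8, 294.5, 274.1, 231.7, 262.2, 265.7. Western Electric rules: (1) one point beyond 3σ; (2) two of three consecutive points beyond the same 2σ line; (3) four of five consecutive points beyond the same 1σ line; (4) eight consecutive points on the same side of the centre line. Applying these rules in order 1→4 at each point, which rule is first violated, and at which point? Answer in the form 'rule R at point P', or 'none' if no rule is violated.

Zone of each point (C = within 1σ̂, B = 1σ̂–2σ̂, A = 2σ̂–3σ̂, * = beyond 3σ̂; sign = side of CL): 1:+C, 2:+C, 3:-C, 4:-C, 5:-C, 6:+C, 7:+B, 8:+A, 9:+B, 10:+C, 11:+B, 12:+B
Rule 3 (four of five consecutive points beyond the same 1σ limit) is satisfied at point 11.

rule 3 at point 11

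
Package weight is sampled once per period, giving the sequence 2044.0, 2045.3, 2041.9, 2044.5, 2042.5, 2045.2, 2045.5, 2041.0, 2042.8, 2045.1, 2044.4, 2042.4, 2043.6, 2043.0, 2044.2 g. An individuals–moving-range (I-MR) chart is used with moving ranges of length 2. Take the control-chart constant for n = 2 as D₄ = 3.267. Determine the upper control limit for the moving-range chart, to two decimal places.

6.21

Moving ranges: 1.3, 3.4, 2.6, 2.0, 2.7, 0.3, 4.5, 1.8, 2.3, 0.7, 2.0, 1.2, 0.6, 1.2; M̄R̄ = 26.6000 / 14 = 1.9000
UCL_MR = D₄·M̄R̄ = 3.267 × 1.9000 = 6.2073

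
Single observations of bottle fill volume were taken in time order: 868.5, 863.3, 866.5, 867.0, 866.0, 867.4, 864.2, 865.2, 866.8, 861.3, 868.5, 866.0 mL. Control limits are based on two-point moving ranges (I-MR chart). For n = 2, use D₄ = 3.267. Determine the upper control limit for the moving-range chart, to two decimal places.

9.59

Moving ranges: 5.2, 3.2, 0.5, 1.0, 1.4, 3.2, 1.0, 1.6, 5.5, 7.2, 2.5; M̄R̄ = 32.3000 / 11 = 2.9364
UCL_MR = D₄·M̄R̄ = 3.267 × 2.9364 = 9.5931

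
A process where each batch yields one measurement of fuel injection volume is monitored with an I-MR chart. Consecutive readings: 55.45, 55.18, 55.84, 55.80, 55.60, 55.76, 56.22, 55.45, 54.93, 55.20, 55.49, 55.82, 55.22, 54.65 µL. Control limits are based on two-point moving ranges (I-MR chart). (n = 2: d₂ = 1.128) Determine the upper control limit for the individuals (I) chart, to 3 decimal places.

56.524

X̄ = (55.45 + 55.18 + 55.84 + 55.80 + 55.60 + 55.76 + 56.22 + 55.45 + 54.93 + 55.20 + 55.49 + 55.82 + 55.22 + 54.65) / 14 = 55.4721
Moving ranges: 0.27, 0.66, 0.04, 0.20, 0.16, 0.46, 0.77, 0.52, 0.27, 0.29, 0.33, 0.60, 0.57; M̄R̄ = 5.1400 / 13 = 0.3954
UCL = X̄ + 3·M̄R̄/d₂ = 55.4721 + 3 × 0.3954 / 1.128 = 56.5237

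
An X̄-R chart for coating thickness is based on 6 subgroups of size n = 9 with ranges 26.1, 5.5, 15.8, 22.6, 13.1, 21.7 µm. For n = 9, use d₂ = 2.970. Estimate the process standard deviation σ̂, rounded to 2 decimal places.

R̄ = (26.1 + 5.5 + 15.8 + 22.6 + 13.1 + 21.7) / 6 = 17.4667
σ̂ = R̄ / d₂ = 17.4667 / 2.970 = 5.8810

5.88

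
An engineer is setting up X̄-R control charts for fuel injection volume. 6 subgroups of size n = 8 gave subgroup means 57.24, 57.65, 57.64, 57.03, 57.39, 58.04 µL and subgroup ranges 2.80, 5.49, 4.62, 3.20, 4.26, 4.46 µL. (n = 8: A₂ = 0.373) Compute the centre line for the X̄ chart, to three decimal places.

57.498

X̄̄ = (57.24 + 57.65 + 57.64 + 57.03 + 57.39 + 58.04) / 6 = 344.9900 / 6 = 57.4983
CL = X̄̄ = 57.4983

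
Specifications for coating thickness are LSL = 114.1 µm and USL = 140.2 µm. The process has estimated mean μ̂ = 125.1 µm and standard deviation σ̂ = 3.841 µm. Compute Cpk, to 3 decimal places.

0.955

Cpu = (USL − μ̂) / (3σ̂) = (140.2 − 125.1) / (3 × 3.841) = 1.3104; Cpl = (μ̂ − LSL) / (3σ̂) = (125.1 − 114.1) / (3 × 3.841) = 0.9546; Cpk = min(Cpu, Cpl) = 0.9546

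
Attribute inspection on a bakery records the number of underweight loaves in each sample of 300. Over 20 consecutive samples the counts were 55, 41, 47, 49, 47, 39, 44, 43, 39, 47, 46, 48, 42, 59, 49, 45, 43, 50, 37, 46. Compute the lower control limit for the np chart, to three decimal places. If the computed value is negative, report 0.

27.111

p̄ = Σdᵢ / (k·n) = 916 / (20 × 300) = 0.15267
LCL = np̄ − 3·√(np̄(1−p̄)) = 45.8000 − 3 × 6.2296 = 27.1112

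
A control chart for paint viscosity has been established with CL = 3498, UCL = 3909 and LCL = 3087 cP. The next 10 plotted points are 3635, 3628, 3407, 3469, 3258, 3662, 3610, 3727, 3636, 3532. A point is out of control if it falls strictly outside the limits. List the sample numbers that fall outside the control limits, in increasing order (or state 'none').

All 10 points lie within [3087, 3909].

none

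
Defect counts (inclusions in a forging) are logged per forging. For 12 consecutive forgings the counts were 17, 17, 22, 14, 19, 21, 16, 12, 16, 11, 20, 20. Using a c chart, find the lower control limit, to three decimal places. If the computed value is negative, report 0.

4.684

c̄ = (17 + 17 + 22 + 14 + 19 + 21 + 16 + 12 + 16 + 11 + 20 + 20) / 12 = 205 / 12 = 17.0833
LCL = c̄ − 3√c̄ = 17.0833 − 3 × 4.1332 = 4.6837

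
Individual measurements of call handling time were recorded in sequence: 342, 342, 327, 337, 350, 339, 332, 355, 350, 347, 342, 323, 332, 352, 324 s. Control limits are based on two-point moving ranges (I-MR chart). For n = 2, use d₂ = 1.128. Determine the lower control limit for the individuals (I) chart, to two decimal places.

307.69

X̄ = (342 + 342 + 327 + 337 + 350 + 339 + 332 + 355 + 350 + 347 + 342 + 323 + 332 + 352 + 324) / 15 = 339.6000
Moving ranges: 0, 15, 10, 13, 11, 7, 23, 5, 3, 5, 19, 9, 20, 28; M̄R̄ = 168.0000 / 14 = 12.0000
LCL = X̄ − 3·M̄R̄/d₂ = 339.6000 − 3 × 12.0000 / 1.128 = 307.6851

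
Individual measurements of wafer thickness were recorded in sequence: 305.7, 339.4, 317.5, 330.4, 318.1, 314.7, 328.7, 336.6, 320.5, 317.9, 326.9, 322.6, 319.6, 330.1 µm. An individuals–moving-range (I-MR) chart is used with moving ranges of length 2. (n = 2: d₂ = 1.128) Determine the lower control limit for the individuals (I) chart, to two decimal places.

X̄ = (305.7 + 339.4 + 317.5 + 330.4 + 318.1 + 314.7 + 328.7 + 336.6 + 320.5 + 317.9 + 326.9 + 322.6 + 319.6 + 330.1) / 14 = 323.4786
Moving ranges: 33.7, 21.9, 12.9, 12.3, 3.4, 14.0, 7.9, 16.1, 2.6, 9.0, 4.3, 3.0, 10.5; M̄R̄ = 151.6000 / 13 = 11.6615
LCL = X̄ − 3·M̄R̄/d₂ = 323.4786 − 3 × 11.6615 / 1.128 = 292.4638

292.46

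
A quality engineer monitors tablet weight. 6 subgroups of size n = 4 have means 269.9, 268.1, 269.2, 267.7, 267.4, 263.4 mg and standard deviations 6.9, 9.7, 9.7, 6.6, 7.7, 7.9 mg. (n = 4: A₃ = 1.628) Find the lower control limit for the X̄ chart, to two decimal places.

254.46

X̄̄ = (269.9 + 268.1 + 269.2 + 267.7 + 267.4 + 263.4) / 6 = 267.6167
s̄ = (6.9 + 9.7 + 9.7 + 6.6 + 7.7 + 7.9) / 6 = 8.0833
LCL = X̄̄ − A₃·s̄ = 267.6167 − 1.628 × 8.0833 = 254.4570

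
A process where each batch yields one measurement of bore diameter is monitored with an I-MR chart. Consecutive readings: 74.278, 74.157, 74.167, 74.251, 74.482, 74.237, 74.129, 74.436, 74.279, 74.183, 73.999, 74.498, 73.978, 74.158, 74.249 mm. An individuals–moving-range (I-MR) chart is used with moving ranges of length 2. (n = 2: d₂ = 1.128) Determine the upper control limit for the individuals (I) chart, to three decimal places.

74.770

X̄ = (74.278 + 74.157 + 74.167 + 74.251 + 74.482 + 74.237 + 74.129 + 74.436 + 74.279 + 74.183 + 73.999 + 74.498 + 73.978 + 74.158 + 74.249) / 15 = 74.2321
Moving ranges: 0.121, 0.010, 0.084, 0.231, 0.245, 0.108, 0.307, 0.157, 0.096, 0.184, 0.499, 0.520, 0.180, 0.091; M̄R̄ = 2.8330 / 14 = 0.2024
UCL = X̄ + 3·M̄R̄/d₂ = 74.2321 + 3 × 0.2024 / 1.128 = 74.7703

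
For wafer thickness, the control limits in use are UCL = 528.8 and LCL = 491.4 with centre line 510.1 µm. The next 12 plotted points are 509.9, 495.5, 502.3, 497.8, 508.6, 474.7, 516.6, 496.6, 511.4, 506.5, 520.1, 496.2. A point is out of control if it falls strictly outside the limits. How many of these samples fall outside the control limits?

1

Compare each point to [491.4, 528.8]: sample 6 = 474.7 < LCL.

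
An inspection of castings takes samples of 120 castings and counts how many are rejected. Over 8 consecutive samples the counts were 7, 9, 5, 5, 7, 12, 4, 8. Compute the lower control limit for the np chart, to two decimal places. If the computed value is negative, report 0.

p̄ = Σdᵢ / (k·n) = 57 / (8 × 120) = 0.05937
LCL = np̄ − 3·√(np̄(1−p̄)) = 7.1250 − 3 × 2.5888 = -0.6414 → 0 (negative, so LCL = 0)

0.00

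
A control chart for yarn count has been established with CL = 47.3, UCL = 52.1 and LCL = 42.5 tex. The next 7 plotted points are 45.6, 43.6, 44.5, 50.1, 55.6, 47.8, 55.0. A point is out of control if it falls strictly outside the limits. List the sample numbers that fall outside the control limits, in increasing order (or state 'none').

Compare each point to [42.5, 52.1]: sample 5 = 55.6 > UCL; sample 7 = 55.0 > UCL.

5, 7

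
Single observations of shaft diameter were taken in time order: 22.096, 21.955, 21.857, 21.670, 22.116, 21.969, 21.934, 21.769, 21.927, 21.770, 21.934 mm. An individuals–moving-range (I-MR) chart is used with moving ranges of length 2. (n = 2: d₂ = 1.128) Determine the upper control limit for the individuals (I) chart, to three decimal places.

X̄ = (22.096 + 21.955 + 21.857 + 21.670 + 22.116 + 21.969 + 21.934 + 21.769 + 21.927 + 21.770 + 21.934) / 11 = 21.9088
Moving ranges: 0.141, 0.098, 0.187, 0.446, 0.147, 0.035, 0.165, 0.158, 0.157, 0.164; M̄R̄ = 1.6980 / 10 = 0.1698
UCL = X̄ + 3·M̄R̄/d₂ = 21.9088 + 3 × 0.1698 / 1.128 = 22.3604

22.360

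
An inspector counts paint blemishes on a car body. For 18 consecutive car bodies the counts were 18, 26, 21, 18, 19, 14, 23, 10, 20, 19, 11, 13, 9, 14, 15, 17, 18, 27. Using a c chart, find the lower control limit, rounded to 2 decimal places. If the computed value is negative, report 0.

c̄ = (18 + 26 + 21 + 18 + 19 + 14 + 23 + 10 + 20 + 19 + 11 + 13 + 9 + 14 + 15 + 17 + 18 + 27) / 18 = 312 / 18 = 17.3333
LCL = c̄ − 3√c̄ = 17.3333 − 3 × 4.1633 = 4.8433

4.84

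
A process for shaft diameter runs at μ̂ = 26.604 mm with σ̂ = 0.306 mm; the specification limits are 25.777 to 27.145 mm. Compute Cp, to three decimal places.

Cp = (USL − LSL) / (6σ̂) = (27.145 − 25.777) / (6 × 0.306) = 1.3680 / 1.8360 = 0.7451

0.745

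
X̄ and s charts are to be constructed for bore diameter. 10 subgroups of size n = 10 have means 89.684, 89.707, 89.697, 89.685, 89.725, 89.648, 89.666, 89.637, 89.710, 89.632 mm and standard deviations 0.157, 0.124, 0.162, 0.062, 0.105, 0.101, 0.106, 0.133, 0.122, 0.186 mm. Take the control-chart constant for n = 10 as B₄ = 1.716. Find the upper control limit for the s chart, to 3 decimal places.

0.216

s̄ = (0.157 + 0.124 + 0.162 + 0.062 + 0.105 + 0.101 + 0.106 + 0.133 + 0.122 + 0.186) / 10 = 0.1258
UCL_s = B₄·s̄ = 1.716 × 0.1258 = 0.2159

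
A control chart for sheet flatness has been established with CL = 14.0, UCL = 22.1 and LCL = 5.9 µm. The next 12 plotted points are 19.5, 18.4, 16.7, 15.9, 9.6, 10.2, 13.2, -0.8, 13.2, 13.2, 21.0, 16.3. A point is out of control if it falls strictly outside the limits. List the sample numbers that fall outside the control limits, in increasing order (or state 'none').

8

Compare each point to [5.9, 22.1]: sample 8 = -0.8 < LCL.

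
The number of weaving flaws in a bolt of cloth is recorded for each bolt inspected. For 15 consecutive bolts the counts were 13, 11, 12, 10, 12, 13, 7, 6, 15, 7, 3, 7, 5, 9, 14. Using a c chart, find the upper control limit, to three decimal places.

c̄ = (13 + 11 + 12 + 10 + 12 + 13 + 7 + 6 + 15 + 7 + 3 + 7 + 5 + 9 + 14) / 15 = 144 / 15 = 9.6000
UCL = c̄ + 3√c̄ = 9.6000 + 3 × √9.6000 = 9.6000 + 3 × 3.0984 = 18.8952

18.895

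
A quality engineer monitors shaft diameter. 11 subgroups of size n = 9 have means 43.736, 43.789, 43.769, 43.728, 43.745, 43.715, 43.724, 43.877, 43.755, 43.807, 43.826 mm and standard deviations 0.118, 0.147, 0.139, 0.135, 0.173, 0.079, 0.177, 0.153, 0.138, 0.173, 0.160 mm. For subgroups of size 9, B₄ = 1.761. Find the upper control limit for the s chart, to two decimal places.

0.25

s̄ = (0.118 + 0.147 + 0.139 + 0.135 + 0.173 + 0.079 + 0.177 + 0.153 + 0.138 + 0.173 + 0.160) / 11 = 0.1447
UCL_s = B₄·s̄ = 1.761 × 0.1447 = 0.2549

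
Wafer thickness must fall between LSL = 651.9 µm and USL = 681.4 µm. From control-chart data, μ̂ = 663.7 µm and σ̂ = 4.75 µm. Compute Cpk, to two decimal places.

Cpu = (USL − μ̂) / (3σ̂) = (681.4 − 663.7) / (3 × 4.75) = 1.2421; Cpl = (μ̂ − LSL) / (3σ̂) = (663.7 − 651.9) / (3 × 4.75) = 0.8281; Cpk = min(Cpu, Cpl) = 0.8281

0.83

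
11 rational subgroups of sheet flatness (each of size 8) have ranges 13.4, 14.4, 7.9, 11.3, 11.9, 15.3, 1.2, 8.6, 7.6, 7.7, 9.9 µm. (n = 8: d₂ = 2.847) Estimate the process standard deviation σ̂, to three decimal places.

3.487

R̄ = (13.4 + 14.4 + 7.9 + 11.3 + 11.9 + 15.3 + 1.2 + 8.6 + 7.6 + 7.7 + 9.9) / 11 = 9.9273
σ̂ = R̄ / d₂ = 9.9273 / 2.847 = 3.4869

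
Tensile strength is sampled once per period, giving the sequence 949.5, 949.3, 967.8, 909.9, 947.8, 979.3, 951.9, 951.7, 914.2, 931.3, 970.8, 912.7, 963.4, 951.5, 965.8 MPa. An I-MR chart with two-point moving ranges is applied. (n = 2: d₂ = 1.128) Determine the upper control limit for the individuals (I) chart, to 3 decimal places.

1024.294

X̄ = (949.5 + 949.3 + 967.8 + 909.9 + 947.8 + 979.3 + 951.9 + 951.7 + 914.2 + 931.3 + 970.8 + 912.7 + 963.4 + 951.5 + 965.8) / 15 = 947.7933
Moving ranges: 0.2, 18.5, 57.9, 37.9, 31.5, 27.4, 0.2, 37.5, 17.1, 39.5, 58.1, 50.7, 11.9, 14.3; M̄R̄ = 402.7000 / 14 = 28.7643
UCL = X̄ + 3·M̄R̄/d₂ = 947.7933 + 3 × 28.7643 / 1.128 = 1024.2941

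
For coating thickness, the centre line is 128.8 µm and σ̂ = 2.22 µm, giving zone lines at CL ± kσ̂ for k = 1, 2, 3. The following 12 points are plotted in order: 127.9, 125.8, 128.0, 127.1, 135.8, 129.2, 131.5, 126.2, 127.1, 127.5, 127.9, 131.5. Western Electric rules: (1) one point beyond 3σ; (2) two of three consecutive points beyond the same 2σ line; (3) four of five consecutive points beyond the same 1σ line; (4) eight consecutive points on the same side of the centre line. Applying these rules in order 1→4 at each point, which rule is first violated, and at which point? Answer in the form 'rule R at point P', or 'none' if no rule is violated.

rule 1 at point 5

Zone of each point (C = within 1σ̂, B = 1σ̂–2σ̂, A = 2σ̂–3σ̂, * = beyond 3σ̂; sign = side of CL): 1:-C, 2:-B, 3:-C, 4:-C, 5:+*, 6:+C, 7:+B, 8:-B, 9:-C, 10:-C, 11:-C, 12:+B
Rule 1 (one point beyond the 3σ limits) is satisfied at point 5.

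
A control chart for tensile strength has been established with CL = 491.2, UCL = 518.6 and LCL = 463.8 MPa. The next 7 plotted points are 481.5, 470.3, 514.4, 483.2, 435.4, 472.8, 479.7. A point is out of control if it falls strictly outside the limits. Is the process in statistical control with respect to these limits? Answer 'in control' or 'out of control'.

Compare each point to [463.8, 518.6]: sample 5 = 435.4 < LCL.

out of control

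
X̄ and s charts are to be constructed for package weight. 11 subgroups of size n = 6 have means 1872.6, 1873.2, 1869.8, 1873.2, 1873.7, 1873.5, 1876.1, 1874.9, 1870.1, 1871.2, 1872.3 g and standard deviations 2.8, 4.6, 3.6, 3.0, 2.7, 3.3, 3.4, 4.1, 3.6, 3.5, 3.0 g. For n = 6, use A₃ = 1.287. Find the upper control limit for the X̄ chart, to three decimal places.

X̄̄ = (1872.6 + 1873.2 + 1869.8 + 1873.2 + 1873.7 + 1873.5 + 1876.1 + 1874.9 + 1870.1 + 1871.2 + 1872.3) / 11 = 1872.7818
s̄ = (2.8 + 4.6 + 3.6 + 3.0 + 2.7 + 3.3 + 3.4 + 4.1 + 3.6 + 3.5 + 3.0) / 11 = 3.4182
UCL = X̄̄ + A₃·s̄ = 1872.7818 + 1.287 × 3.4182 = 1877.1810

1877.181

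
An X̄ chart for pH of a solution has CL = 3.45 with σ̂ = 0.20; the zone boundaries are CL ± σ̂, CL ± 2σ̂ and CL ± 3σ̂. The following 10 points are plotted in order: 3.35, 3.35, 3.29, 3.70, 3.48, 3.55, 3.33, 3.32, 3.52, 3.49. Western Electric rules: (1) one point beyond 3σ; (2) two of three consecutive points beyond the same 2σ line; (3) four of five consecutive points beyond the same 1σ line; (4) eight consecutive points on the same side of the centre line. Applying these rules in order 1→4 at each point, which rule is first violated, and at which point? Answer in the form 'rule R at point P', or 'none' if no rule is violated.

Zone of each point (C = within 1σ̂, B = 1σ̂–2σ̂, A = 2σ̂–3σ̂, * = beyond 3σ̂; sign = side of CL): 1:-C, 2:-C, 3:-C, 4:+B, 5:+C, 6:+C, 7:-C, 8:-C, 9:+C, 10:+C
No rule fires across all 10 points.

none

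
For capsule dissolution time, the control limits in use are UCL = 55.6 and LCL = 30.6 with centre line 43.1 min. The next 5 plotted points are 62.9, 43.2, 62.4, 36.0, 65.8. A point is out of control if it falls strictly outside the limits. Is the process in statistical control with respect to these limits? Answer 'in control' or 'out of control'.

out of control

Compare each point to [30.6, 55.6]: sample 1 = 62.9 > UCL; sample 3 = 62.4 > UCL; sample 5 = 65.8 > UCL.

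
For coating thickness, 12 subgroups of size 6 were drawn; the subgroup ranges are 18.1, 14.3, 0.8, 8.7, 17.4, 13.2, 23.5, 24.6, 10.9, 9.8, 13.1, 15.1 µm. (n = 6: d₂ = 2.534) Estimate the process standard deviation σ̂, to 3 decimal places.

5.574

R̄ = (18.1 + 14.3 + 0.8 + 8.7 + 17.4 + 13.2 + 23.5 + 24.6 + 10.9 + 9.8 + 13.1 + 15.1) / 12 = 14.1250
σ̂ = R̄ / d₂ = 14.1250 / 2.534 = 5.5742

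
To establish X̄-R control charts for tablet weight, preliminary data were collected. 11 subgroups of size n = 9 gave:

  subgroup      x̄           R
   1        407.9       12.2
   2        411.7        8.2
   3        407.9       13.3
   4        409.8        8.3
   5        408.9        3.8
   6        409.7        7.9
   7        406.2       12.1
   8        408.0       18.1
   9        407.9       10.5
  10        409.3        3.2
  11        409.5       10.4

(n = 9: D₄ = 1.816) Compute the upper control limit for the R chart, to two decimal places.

17.83

R̄ = (12.2 + 8.2 + 13.3 + 8.3 + 3.8 + 7.9 + 12.1 + 18.1 + 10.5 + 3.2 + 10.4) / 11 = 108.0000 / 11 = 9.8182
UCL_R = D₄·R̄ = 1.816 × 9.8182 = 17.8298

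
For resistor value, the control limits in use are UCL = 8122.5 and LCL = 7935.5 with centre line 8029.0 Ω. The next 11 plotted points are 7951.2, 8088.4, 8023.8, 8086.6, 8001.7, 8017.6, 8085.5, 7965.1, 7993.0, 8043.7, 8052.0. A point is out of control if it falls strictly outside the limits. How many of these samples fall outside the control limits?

0

All 11 points lie within [7935.5, 8122.5].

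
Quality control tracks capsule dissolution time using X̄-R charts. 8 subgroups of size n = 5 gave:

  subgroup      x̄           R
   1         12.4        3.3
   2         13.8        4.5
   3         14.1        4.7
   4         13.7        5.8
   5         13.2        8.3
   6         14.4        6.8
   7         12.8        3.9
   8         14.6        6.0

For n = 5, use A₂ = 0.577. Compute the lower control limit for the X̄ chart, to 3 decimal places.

X̄̄ = (12.4 + 13.8 + 14.1 + 13.7 + 13.2 + 14.4 + 12.8 + 14.6) / 8 = 109.0000 / 8 = 13.6250
R̄ = (3.3 + 4.5 + 4.7 + 5.8 + 8.3 + 6.8 + 3.9 + 6.0) / 8 = 43.3000 / 8 = 5.4125
LCL = X̄̄ − A₂·R̄ = 13.6250 − 0.577 × 5.4125 = 10.5020

10.502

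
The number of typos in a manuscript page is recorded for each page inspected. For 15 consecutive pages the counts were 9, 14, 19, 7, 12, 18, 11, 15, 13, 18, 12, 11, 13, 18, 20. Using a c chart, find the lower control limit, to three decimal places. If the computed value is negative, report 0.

c̄ = (9 + 14 + 19 + 7 + 12 + 18 + 11 + 15 + 13 + 18 + 12 + 11 + 13 + 18 + 20) / 15 = 210 / 15 = 14.0000
LCL = c̄ − 3√c̄ = 14.0000 − 3 × 3.7417 = 2.7750

2.775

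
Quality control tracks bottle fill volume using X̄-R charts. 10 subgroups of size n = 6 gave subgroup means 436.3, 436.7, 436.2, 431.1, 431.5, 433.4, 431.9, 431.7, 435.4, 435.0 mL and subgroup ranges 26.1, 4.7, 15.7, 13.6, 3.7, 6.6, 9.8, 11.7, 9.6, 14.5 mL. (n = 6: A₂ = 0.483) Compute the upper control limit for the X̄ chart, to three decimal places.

439.523

X̄̄ = (436.3 + 436.7 + 436.2 + 431.1 + 431.5 + 433.4 + 431.9 + 431.7 + 435.4 + 435.0) / 10 = 4339.2000 / 10 = 433.9200
R̄ = (26.1 + 4.7 + 15.7 + 13.6 + 3.7 + 6.6 + 9.8 + 11.7 + 9.6 + 14.5) / 10 = 116.0000 / 10 = 11.6000
UCL = X̄̄ + A₂·R̄ = 433.9200 + 0.483 × 11.6000 = 439.5228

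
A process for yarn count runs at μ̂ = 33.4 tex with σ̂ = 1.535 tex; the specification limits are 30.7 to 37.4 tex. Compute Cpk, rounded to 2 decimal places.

0.59

Cpu = (USL − μ̂) / (3σ̂) = (37.4 − 33.4) / (3 × 1.535) = 0.8686; Cpl = (μ̂ − LSL) / (3σ̂) = (33.4 − 30.7) / (3 × 1.535) = 0.5863; Cpk = min(Cpu, Cpl) = 0.5863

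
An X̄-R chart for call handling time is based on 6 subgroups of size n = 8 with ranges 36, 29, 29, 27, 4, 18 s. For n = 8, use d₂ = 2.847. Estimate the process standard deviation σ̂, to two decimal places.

8.37

R̄ = (36 + 29 + 29 + 27 + 4 + 18) / 6 = 23.8333
σ̂ = R̄ / d₂ = 23.8333 / 2.847 = 8.3714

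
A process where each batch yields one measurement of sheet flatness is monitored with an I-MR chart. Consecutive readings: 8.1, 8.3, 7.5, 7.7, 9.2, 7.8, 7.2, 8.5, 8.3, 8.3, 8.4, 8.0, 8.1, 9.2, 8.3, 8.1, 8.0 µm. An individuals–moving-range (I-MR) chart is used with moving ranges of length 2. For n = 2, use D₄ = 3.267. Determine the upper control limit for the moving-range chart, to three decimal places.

Moving ranges: 0.2, 0.8, 0.2, 1.5, 1.4, 0.6, 1.3, 0.2, 0.0, 0.1, 0.4, 0.1, 1.1, 0.9, 0.2, 0.1; M̄R̄ = 9.1000 / 16 = 0.5687
UCL_MR = D₄·M̄R̄ = 3.267 × 0.5687 = 1.8581

1.858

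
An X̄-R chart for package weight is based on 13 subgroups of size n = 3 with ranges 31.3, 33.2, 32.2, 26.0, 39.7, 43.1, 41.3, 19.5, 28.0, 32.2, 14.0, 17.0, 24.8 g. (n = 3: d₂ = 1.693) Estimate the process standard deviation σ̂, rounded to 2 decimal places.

R̄ = (31.3 + 33.2 + 32.2 + 26.0 + 39.7 + 43.1 + 41.3 + 19.5 + 28.0 + 32.2 + 14.0 + 17.0 + 24.8) / 13 = 29.4077
σ̂ = R̄ / d₂ = 29.4077 / 1.693 = 17.3702

17.37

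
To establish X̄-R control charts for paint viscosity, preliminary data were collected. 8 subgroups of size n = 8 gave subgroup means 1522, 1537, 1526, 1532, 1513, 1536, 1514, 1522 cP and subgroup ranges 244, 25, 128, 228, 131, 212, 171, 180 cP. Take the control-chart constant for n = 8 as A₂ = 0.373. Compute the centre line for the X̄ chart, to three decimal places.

X̄̄ = (1522 + 1537 + 1526 + 1532 + 1513 + 1536 + 1514 + 1522) / 8 = 12202.0000 / 8 = 1525.2500
CL = X̄̄ = 1525.2500

1525.250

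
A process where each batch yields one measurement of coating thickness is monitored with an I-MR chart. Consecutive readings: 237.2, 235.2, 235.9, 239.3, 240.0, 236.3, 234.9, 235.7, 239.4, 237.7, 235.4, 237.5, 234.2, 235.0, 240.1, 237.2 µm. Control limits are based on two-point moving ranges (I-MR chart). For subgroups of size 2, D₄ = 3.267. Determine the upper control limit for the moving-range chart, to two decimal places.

7.54

Moving ranges: 2.0, 0.7, 3.4, 0.7, 3.7, 1.4, 0.8, 3.7, 1.7, 2.3, 2.1, 3.3, 0.8, 5.1, 2.9; M̄R̄ = 34.6000 / 15 = 2.3067
UCL_MR = D₄·M̄R̄ = 3.267 × 2.3067 = 7.5359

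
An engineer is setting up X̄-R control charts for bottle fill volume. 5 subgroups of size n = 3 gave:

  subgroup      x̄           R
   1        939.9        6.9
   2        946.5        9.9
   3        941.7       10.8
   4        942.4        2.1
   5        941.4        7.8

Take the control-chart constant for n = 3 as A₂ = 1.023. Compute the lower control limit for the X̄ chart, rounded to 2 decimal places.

934.71

X̄̄ = (939.9 + 946.5 + 941.7 + 942.4 + 941.4) / 5 = 4711.9000 / 5 = 942.3800
R̄ = (6.9 + 9.9 + 10.8 + 2.1 + 7.8) / 5 = 37.5000 / 5 = 7.5000
LCL = X̄̄ − A₂·R̄ = 942.3800 − 1.023 × 7.5000 = 934.7075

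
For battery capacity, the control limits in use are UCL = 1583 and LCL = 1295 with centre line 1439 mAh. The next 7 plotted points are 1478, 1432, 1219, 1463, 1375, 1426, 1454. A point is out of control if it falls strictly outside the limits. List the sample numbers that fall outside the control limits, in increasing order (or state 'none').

3

Compare each point to [1295, 1583]: sample 3 = 1219 < LCL.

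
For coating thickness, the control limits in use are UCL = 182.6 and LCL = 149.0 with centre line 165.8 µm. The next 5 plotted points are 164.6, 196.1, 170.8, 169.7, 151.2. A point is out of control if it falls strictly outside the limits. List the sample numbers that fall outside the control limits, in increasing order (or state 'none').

2

Compare each point to [149.0, 182.6]: sample 2 = 196.1 > UCL.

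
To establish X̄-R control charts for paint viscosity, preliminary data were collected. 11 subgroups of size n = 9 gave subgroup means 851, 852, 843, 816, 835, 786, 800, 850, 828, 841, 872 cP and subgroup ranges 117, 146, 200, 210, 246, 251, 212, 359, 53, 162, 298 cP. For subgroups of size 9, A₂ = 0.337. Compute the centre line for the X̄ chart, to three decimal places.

X̄̄ = (851 + 852 + 843 + 816 + 835 + 786 + 800 + 850 + 828 + 841 + 872) / 11 = 9174.0000 / 11 = 834.0000
CL = X̄̄ = 834.0000

834.000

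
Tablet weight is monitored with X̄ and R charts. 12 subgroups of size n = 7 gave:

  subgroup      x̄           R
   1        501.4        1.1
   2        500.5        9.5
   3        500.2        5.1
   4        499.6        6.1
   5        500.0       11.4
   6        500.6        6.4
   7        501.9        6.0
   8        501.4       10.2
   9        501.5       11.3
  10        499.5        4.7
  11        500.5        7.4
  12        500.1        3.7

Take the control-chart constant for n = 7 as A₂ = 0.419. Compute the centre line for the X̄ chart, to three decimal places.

X̄̄ = (501.4 + 500.5 + 500.2 + 499.6 + 500.0 + 500.6 + 501.9 + 501.4 + 501.5 + 499.5 + 500.5 + 500.1) / 12 = 6007.2000 / 12 = 500.6000
CL = X̄̄ = 500.6000

500.600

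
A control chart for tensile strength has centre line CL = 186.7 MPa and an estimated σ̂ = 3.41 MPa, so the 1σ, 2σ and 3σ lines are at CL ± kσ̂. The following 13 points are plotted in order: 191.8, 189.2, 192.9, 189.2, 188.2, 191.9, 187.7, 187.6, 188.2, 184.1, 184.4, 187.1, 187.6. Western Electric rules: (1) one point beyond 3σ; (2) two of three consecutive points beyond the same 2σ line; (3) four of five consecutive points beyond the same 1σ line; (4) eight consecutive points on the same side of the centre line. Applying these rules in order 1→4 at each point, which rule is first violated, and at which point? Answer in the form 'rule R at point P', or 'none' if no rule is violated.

Zone of each point (C = within 1σ̂, B = 1σ̂–2σ̂, A = 2σ̂–3σ̂, * = beyond 3σ̂; sign = side of CL): 1:+B, 2:+C, 3:+B, 4:+C, 5:+C, 6:+B, 7:+C, 8:+C, 9:+C, 10:-C, 11:-C, 12:+C, 13:+C
Rule 4 (eight consecutive points on the same side of the centre line) is satisfied at point 8.

rule 4 at point 8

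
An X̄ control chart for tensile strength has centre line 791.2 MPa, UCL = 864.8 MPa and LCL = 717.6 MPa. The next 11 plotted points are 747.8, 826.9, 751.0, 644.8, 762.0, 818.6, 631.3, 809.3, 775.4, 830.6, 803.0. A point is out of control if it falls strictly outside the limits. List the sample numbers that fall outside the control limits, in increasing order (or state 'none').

Compare each point to [717.6, 864.8]: sample 4 = 644.8 < LCL; sample 7 = 631.3 < LCL.

4, 7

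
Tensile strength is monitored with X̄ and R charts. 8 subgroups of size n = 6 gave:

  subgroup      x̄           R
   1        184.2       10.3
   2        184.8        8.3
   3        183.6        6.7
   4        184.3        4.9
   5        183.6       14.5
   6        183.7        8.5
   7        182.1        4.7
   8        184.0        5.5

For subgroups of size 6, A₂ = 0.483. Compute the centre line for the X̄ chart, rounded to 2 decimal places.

X̄̄ = (184.2 + 184.8 + 183.6 + 184.3 + 183.6 + 183.7 + 182.1 + 184.0) / 8 = 1470.3000 / 8 = 183.7875
CL = X̄̄ = 183.7875

183.79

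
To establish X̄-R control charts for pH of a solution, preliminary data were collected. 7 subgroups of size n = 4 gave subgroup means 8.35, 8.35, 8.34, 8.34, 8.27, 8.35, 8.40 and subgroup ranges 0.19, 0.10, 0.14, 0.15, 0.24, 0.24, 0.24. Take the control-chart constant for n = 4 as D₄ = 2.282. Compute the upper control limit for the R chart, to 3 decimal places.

0.424

R̄ = (0.19 + 0.10 + 0.14 + 0.15 + 0.24 + 0.24 + 0.24) / 7 = 1.3000 / 7 = 0.1857
UCL_R = D₄·R̄ = 2.282 × 0.1857 = 0.4238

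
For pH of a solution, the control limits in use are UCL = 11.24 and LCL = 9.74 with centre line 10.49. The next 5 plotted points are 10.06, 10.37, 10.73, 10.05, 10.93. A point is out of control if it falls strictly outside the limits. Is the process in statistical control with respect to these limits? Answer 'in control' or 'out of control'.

All 5 points lie within [9.74, 11.24].

in control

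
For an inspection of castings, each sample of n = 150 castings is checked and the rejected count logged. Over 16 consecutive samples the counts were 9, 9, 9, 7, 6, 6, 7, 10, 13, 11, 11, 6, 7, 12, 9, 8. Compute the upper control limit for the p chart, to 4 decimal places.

0.1157

p̄ = Σdᵢ / (k·n) = 140 / (16 × 150) = 0.05833
UCL = p̄ + 3·√(p̄(1−p̄)/n) = 0.05833 + 3 × √(0.05833×0.94167/150) = 0.05833 + 3 × 0.01914 = 0.11574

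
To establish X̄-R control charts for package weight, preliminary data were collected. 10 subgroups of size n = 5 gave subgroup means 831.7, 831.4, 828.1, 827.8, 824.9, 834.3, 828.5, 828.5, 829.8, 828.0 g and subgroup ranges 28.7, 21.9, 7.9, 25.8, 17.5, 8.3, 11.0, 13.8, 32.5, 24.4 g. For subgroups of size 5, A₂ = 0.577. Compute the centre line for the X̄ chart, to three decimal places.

X̄̄ = (831.7 + 831.4 + 828.1 + 827.8 + 824.9 + 834.3 + 828.5 + 828.5 + 829.8 + 828.0) / 10 = 8293.0000 / 10 = 829.3000
CL = X̄̄ = 829.3000

829.300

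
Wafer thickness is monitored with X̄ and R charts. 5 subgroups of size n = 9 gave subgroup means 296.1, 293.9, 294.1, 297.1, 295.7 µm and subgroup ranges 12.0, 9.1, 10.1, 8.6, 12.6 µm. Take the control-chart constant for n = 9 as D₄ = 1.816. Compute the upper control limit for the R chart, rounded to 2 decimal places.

R̄ = (12.0 + 9.1 + 10.1 + 8.6 + 12.6) / 5 = 52.4000 / 5 = 10.4800
UCL_R = D₄·R̄ = 1.816 × 10.4800 = 19.0317

19.03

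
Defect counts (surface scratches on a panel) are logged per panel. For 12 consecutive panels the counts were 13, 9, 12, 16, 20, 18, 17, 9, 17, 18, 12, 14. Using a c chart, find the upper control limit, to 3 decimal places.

26.040

c̄ = (13 + 9 + 12 + 16 + 20 + 18 + 17 + 9 + 17 + 18 + 12 + 14) / 12 = 175 / 12 = 14.5833
UCL = c̄ + 3√c̄ = 14.5833 + 3 × √14.5833 = 14.5833 + 3 × 3.8188 = 26.0398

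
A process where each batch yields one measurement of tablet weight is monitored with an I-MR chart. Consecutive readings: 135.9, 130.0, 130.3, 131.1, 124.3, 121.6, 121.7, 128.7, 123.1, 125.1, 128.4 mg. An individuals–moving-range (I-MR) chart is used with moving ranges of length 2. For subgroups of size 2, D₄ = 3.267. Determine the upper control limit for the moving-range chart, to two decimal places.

Moving ranges: 5.9, 0.3, 0.8, 6.8, 2.7, 0.1, 7.0, 5.6, 2.0, 3.3; M̄R̄ = 34.5000 / 10 = 3.4500
UCL_MR = D₄·M̄R̄ = 3.267 × 3.4500 = 11.2712

11.27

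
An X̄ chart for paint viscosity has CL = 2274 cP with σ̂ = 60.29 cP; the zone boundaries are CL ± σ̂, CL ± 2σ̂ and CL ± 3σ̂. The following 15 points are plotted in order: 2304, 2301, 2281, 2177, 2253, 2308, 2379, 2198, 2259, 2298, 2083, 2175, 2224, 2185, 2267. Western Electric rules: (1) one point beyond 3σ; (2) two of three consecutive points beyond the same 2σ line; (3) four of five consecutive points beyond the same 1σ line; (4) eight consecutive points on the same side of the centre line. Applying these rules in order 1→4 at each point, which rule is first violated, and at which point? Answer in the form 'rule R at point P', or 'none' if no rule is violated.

rule 1 at point 11

Zone of each point (C = within 1σ̂, B = 1σ̂–2σ̂, A = 2σ̂–3σ̂, * = beyond 3σ̂; sign = side of CL): 1:+C, 2:+C, 3:+C, 4:-B, 5:-C, 6:+C, 7:+B, 8:-B, 9:-C, 10:+C, 11:-*, 12:-B, 13:-C, 14:-B, 15:-C
Rule 1 (one point beyond the 3σ limits) is satisfied at point 11.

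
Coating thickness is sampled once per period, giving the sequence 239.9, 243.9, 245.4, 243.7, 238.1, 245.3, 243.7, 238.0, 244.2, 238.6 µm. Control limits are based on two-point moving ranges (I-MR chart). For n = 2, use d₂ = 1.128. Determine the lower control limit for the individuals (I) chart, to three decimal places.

X̄ = (239.9 + 243.9 + 245.4 + 243.7 + 238.1 + 245.3 + 243.7 + 238.0 + 244.2 + 238.6) / 10 = 242.0800
Moving ranges: 4.0, 1.5, 1.7, 5.6, 7.2, 1.6, 5.7, 6.2, 5.6; M̄R̄ = 39.1000 / 9 = 4.3444
LCL = X̄ − 3·M̄R̄/d₂ = 242.0800 − 3 × 4.3444 / 1.128 = 230.5256

230.526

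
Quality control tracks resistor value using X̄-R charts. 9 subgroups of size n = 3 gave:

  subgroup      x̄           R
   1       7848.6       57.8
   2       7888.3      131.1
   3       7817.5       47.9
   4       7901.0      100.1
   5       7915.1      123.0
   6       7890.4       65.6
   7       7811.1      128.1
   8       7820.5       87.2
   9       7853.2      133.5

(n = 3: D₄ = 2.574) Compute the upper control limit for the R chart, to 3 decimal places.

R̄ = (57.8 + 131.1 + 47.9 + 100.1 + 123.0 + 65.6 + 128.1 + 87.2 + 133.5) / 9 = 874.3000 / 9 = 97.1444
UCL_R = D₄·R̄ = 2.574 × 97.1444 = 250.0498

250.050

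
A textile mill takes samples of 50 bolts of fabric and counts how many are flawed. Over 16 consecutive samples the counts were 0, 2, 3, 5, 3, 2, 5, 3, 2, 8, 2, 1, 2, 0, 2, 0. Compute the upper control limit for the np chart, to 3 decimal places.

p̄ = Σdᵢ / (k·n) = 40 / (16 × 50) = 0.05000
UCL = np̄ + 3·√(np̄(1−p̄)) = 2.5000 + 3 × √(2.5000×0.95000) = 2.5000 + 3 × 1.5411 = 7.1233

7.123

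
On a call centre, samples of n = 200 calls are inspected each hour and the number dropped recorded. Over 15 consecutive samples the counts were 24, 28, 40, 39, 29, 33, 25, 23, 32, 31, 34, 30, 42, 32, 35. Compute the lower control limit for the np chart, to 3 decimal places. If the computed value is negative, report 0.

p̄ = Σdᵢ / (k·n) = 477 / (15 × 200) = 0.15900
LCL = np̄ − 3·√(np̄(1−p̄)) = 31.8000 − 3 × 5.1714 = 16.2857

16.286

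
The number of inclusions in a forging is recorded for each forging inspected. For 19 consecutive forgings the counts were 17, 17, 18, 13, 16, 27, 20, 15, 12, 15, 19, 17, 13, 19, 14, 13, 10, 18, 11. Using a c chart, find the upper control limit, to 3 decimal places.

28.000

c̄ = (17 + 17 + 18 + 13 + 16 + 27 + 20 + 15 + 12 + 15 + 19 + 17 + 13 + 19 + 14 + 13 + 10 + 18 + 11) / 19 = 304 / 19 = 16.0000
UCL = c̄ + 3√c̄ = 16.0000 + 3 × √16.0000 = 16.0000 + 3 × 4.0000 = 28.0000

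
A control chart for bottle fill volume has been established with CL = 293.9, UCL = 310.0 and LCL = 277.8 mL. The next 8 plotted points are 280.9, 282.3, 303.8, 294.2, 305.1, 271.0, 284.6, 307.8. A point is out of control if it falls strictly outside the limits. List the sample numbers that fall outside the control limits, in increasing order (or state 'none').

Compare each point to [277.8, 310.0]: sample 6 = 271.0 < LCL.

6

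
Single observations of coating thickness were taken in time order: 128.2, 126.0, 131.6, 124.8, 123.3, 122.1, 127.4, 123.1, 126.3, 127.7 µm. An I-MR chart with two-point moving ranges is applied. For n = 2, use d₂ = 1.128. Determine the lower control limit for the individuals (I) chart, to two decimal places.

X̄ = (128.2 + 126.0 + 131.6 + 124.8 + 123.3 + 122.1 + 127.4 + 123.1 + 126.3 + 127.7) / 10 = 126.0500
Moving ranges: 2.2, 5.6, 6.8, 1.5, 1.2, 5.3, 4.3, 3.2, 1.4; M̄R̄ = 31.5000 / 9 = 3.5000
LCL = X̄ − 3·M̄R̄/d₂ = 126.0500 − 3 × 3.5000 / 1.128 = 116.7415

116.74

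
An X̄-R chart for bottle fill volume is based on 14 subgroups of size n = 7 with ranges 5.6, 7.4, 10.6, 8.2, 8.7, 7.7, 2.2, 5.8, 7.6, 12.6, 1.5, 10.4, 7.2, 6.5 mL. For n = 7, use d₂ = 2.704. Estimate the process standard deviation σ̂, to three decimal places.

R̄ = (5.6 + 7.4 + 10.6 + 8.2 + 8.7 + 7.7 + 2.2 + 5.8 + 7.6 + 12.6 + 1.5 + 10.4 + 7.2 + 6.5) / 14 = 7.2857
σ̂ = R̄ / d₂ = 7.2857 / 2.704 = 2.6944

2.694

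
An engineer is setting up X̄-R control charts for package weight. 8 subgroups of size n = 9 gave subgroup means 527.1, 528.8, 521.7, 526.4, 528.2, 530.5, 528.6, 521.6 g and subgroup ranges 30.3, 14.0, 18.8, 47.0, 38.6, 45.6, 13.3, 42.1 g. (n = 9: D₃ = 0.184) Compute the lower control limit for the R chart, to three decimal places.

5.743

R̄ = (30.3 + 14.0 + 18.8 + 47.0 + 38.6 + 45.6 + 13.3 + 42.1) / 8 = 249.7000 / 8 = 31.2125
LCL_R = D₃·R̄ = 0.184 × 31.2125 = 5.7431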